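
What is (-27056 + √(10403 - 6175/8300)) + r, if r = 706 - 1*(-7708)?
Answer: -18642 + √286644567/166 ≈ -18540.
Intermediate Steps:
r = 8414 (r = 706 + 7708 = 8414)
(-27056 + √(10403 - 6175/8300)) + r = (-27056 + √(10403 - 6175/8300)) + 8414 = (-27056 + √(10403 - 6175*1/8300)) + 8414 = (-27056 + √(10403 - 247/332)) + 8414 = (-27056 + √(3453549/332)) + 8414 = (-27056 + √286644567/166) + 8414 = -18642 + √286644567/166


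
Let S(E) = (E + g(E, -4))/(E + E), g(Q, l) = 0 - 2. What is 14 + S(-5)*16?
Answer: 126/5 ≈ 25.200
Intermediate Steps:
g(Q, l) = -2
S(E) = (-2 + E)/(2*E) (S(E) = (E - 2)/(E + E) = (-2 + E)/((2*E)) = (-2 + E)*(1/(2*E)) = (-2 + E)/(2*E))
14 + S(-5)*16 = 14 + ((½)*(-2 - 5)/(-5))*16 = 14 + ((½)*(-⅕)*(-7))*16 = 14 + (7/10)*16 = 14 + 56/5 = 126/5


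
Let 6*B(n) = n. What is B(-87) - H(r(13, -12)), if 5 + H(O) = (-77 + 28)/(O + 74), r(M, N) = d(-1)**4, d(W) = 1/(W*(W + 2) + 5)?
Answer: -334867/37890 ≈ -8.8379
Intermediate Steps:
B(n) = n/6
d(W) = 1/(5 + W*(2 + W)) (d(W) = 1/(W*(2 + W) + 5) = 1/(5 + W*(2 + W)))
r(M, N) = 1/256 (r(M, N) = (1/(5 + (-1)**2 + 2*(-1)))**4 = (1/(5 + 1 - 2))**4 = (1/4)**4 = 1/256)
H(O) = -5 - 49/(74 + O) (H(O) = -5 + (-77 + 28)/(O + 74) = -5 - 49/(74 + O))
B(-87) - H(r(13, -12)) = (1/6)*(-87) - (-419 - 5*1/256)/(74 + 1/256) = -29/2 - (-419 - 5/256)/18945/256 = -29/2 - 256*(-107269)/(18945*256) = -29/2 - 1*(-107269/18945) = -29/2 + 107269/18945 = -334867/37890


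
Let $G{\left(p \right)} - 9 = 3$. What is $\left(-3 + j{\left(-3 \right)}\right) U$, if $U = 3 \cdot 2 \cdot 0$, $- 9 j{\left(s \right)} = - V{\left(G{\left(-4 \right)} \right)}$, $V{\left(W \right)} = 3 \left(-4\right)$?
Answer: $0$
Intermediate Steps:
$G{\left(p \right)} = 12$ ($G{\left(p \right)} = 9 + 3 = 12$)
$V{\left(W \right)} = -12$
$j{\left(s \right)} = - \frac{4}{3}$ ($j{\left(s \right)} = - \frac{\left(-1\right) \left(-12\right)}{9} = \left(- \frac{1}{9}\right) 12 = - \frac{4}{3}$)
$U = 0$ ($U = 6 \cdot 0 = 0$)
$\left(-3 + j{\left(-3 \right)}\right) U = \left(-3 - \frac{4}{3}\right) 0 = \left(- \frac{13}{3}\right) 0 = 0$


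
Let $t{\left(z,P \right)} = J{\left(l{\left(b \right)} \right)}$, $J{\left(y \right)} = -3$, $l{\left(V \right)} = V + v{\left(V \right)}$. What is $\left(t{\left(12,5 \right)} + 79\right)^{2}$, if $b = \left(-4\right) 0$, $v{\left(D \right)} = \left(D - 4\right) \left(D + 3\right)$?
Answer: $5776$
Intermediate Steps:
$v{\left(D \right)} = \left(-4 + D\right) \left(3 + D\right)$
$b = 0$
$l{\left(V \right)} = -12 + V^{2}$ ($l{\left(V \right)} = V - \left(12 + V - V^{2}\right) = -12 + V^{2}$)
$t{\left(z,P \right)} = -3$
$\left(t{\left(12,5 \right)} + 79\right)^{2} = \left(-3 + 79\right)^{2} = 76^{2} = 5776$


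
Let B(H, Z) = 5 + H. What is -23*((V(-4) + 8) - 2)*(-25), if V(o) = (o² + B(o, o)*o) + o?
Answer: 8050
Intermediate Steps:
V(o) = o + o² + o*(5 + o) (V(o) = (o² + (5 + o)*o) + o = (o² + o*(5 + o)) + o = o + o² + o*(5 + o))
-23*((V(-4) + 8) - 2)*(-25) = -23*((2*(-4)*(3 - 4) + 8) - 2)*(-25) = -23*((2*(-4)*(-1) + 8) - 2)*(-25) = -23*((8 + 8) - 2)*(-25) = -23*(16 - 2)*(-25) = -23*14*(-25) = -322*(-25) = 8050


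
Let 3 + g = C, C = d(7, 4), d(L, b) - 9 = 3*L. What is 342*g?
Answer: 9234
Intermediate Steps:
d(L, b) = 9 + 3*L
C = 30 (C = 9 + 3*7 = 9 + 21 = 30)
g = 27 (g = -3 + 30 = 27)
342*g = 342*27 = 9234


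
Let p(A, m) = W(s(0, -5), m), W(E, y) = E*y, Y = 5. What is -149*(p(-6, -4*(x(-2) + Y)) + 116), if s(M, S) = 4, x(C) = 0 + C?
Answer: -10132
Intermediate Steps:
x(C) = C
p(A, m) = 4*m
-149*(p(-6, -4*(x(-2) + Y)) + 116) = -149*(4*(-4*(-2 + 5)) + 116) = -149*(4*(-4*3) + 116) = -149*(4*(-12) + 116) = -149*(-48 + 116) = -149*68 = -10132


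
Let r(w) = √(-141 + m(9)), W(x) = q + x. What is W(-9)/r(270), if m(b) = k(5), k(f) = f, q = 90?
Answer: -81*I*√34/68 ≈ -6.9457*I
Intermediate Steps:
m(b) = 5
W(x) = 90 + x
r(w) = 2*I*√34 (r(w) = √(-141 + 5) = √(-136) = 2*I*√34)
W(-9)/r(270) = (90 - 9)/((2*I*√34)) = 81*(-I*√34/68) = -81*I*√34/68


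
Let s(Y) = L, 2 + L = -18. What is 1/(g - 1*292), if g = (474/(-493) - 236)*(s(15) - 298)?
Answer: 493/37005440 ≈ 1.3322e-5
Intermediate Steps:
L = -20 (L = -2 - 18 = -20)
s(Y) = -20
g = 37149396/493 (g = (474/(-493) - 236)*(-20 - 298) = (474*(-1/493) - 236)*(-318) = (-474/493 - 236)*(-318) = -116822/493*(-318) = 37149396/493 ≈ 75354.)
1/(g - 1*292) = 1/(37149396/493 - 1*292) = 1/(37149396/493 - 292) = 1/(37005440/493) = 493/37005440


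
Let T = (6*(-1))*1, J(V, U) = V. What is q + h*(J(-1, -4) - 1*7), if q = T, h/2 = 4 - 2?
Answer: -38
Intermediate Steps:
h = 4 (h = 2*(4 - 2) = 2*2 = 4)
T = -6 (T = -6*1 = -6)
q = -6
q + h*(J(-1, -4) - 1*7) = -6 + 4*(-1 - 1*7) = -6 + 4*(-1 - 7) = -6 + 4*(-8) = -6 - 32 = -38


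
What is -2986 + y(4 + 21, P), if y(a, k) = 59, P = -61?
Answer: -2927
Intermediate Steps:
-2986 + y(4 + 21, P) = -2986 + 59 = -2927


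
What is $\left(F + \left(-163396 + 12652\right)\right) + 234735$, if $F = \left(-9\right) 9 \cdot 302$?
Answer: $59529$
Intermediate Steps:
$F = -24462$ ($F = \left(-81\right) 302 = -24462$)
$\left(F + \left(-163396 + 12652\right)\right) + 234735 = \left(-24462 + \left(-163396 + 12652\right)\right) + 234735 = \left(-24462 - 150744\right) + 234735 = -175206 + 234735 = 59529$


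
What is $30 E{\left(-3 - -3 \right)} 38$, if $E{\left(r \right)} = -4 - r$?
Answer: $-4560$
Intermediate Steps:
$30 E{\left(-3 - -3 \right)} 38 = 30 \left(-4 - \left(-3 - -3\right)\right) 38 = 30 \left(-4 - \left(-3 + 3\right)\right) 38 = 30 \left(-4 - 0\right) 38 = 30 \left(-4 + 0\right) 38 = 30 \left(-4\right) 38 = \left(-120\right) 38 = -4560$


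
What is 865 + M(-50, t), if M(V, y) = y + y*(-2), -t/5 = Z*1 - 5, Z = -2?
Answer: 830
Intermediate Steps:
t = 35 (t = -5*(-2*1 - 5) = -5*(-2 - 5) = -5*(-7) = 35)
M(V, y) = -y (M(V, y) = y - 2*y = -y)
865 + M(-50, t) = 865 - 1*35 = 865 - 35 = 830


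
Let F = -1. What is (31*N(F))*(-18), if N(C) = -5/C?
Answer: -2790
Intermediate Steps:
(31*N(F))*(-18) = (31*(-5/(-1)))*(-18) = (31*(-5*(-1)))*(-18) = (31*5)*(-18) = 155*(-18) = -2790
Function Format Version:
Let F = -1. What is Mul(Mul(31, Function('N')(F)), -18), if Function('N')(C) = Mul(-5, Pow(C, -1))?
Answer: -2790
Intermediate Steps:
Mul(Mul(31, Function('N')(F)), -18) = Mul(Mul(31, Mul(-5, Pow(-1, -1))), -18) = Mul(Mul(31, Mul(-5, -1)), -18) = Mul(Mul(31, 5), -18) = Mul(155, -18) = -2790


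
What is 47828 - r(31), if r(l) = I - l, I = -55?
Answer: 47914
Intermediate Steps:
r(l) = -55 - l
47828 - r(31) = 47828 - (-55 - 1*31) = 47828 - (-55 - 31) = 47828 - 1*(-86) = 47828 + 86 = 47914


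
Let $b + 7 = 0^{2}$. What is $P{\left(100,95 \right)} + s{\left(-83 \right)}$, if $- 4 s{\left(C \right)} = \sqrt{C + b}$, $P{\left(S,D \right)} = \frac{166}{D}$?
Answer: $\frac{166}{95} - \frac{3 i \sqrt{10}}{4} \approx 1.7474 - 2.3717 i$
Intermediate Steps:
$b = -7$ ($b = -7 + 0^{2} = -7 + 0 = -7$)
$s{\left(C \right)} = - \frac{\sqrt{-7 + C}}{4}$ ($s{\left(C \right)} = - \frac{\sqrt{C - 7}}{4} = - \frac{\sqrt{-7 + C}}{4}$)
$P{\left(100,95 \right)} + s{\left(-83 \right)} = \frac{166}{95} - \frac{\sqrt{-7 - 83}}{4} = 166 \cdot \frac{1}{95} - \frac{\sqrt{-90}}{4} = \frac{166}{95} - \frac{3 i \sqrt{10}}{4}$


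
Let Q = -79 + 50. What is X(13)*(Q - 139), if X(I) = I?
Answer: -2184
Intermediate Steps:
Q = -29
X(13)*(Q - 139) = 13*(-29 - 139) = 13*(-168) = -2184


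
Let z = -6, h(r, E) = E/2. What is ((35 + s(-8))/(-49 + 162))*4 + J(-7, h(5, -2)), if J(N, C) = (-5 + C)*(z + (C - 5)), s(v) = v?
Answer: 8244/113 ≈ 72.956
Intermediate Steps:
h(r, E) = E/2 (h(r, E) = E*(½) = E/2)
J(N, C) = (-11 + C)*(-5 + C) (J(N, C) = (-5 + C)*(-6 + (C - 5)) = (-5 + C)*(-6 + (-5 + C)) = (-5 + C)*(-11 + C) = (-11 + C)*(-5 + C))
((35 + s(-8))/(-49 + 162))*4 + J(-7, h(5, -2)) = ((35 - 8)/(-49 + 162))*4 + (55 + ((½)*(-2))² - 8*(-2)) = (27/113)*4 + (55 + (-1)² - 16*(-1)) = (27*(1/113))*4 + (55 + 1 + 16) = (27/113)*4 + 72 = 108/113 + 72 = 8244/113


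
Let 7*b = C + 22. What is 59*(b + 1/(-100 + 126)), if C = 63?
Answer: 130803/182 ≈ 718.70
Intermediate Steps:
b = 85/7 (b = (63 + 22)/7 = (⅐)*85 = 85/7 ≈ 12.143)
59*(b + 1/(-100 + 126)) = 59*(85/7 + 1/(-100 + 126)) = 59*(85/7 + 1/26) = 59*(2217/182) = 130803/182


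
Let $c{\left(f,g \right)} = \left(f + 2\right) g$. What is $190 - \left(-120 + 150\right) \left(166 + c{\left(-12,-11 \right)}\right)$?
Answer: $-8090$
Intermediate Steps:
$c{\left(f,g \right)} = g \left(2 + f\right)$ ($c{\left(f,g \right)} = \left(2 + f\right) g = g \left(2 + f\right)$)
$190 - \left(-120 + 150\right) \left(166 + c{\left(-12,-11 \right)}\right) = 190 - \left(-120 + 150\right) \left(166 - 11 \left(2 - 12\right)\right) = 190 - 30 \left(166 - -110\right) = 190 - 30 \left(166 + 110\right) = 190 - 30 \cdot 276 = 190 - 8280 = -8090$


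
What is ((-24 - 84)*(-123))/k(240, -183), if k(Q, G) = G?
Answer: -4428/61 ≈ -72.590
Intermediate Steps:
((-24 - 84)*(-123))/k(240, -183) = ((-24 - 84)*(-123))/(-183) = -108*(-123)*(-1/183) = 13284*(-1/183) = -4428/61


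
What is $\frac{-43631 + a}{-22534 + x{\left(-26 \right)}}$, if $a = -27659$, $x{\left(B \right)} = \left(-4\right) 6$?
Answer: $\frac{35645}{11279} \approx 3.1603$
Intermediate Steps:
$x{\left(B \right)} = -24$
$\frac{-43631 + a}{-22534 + x{\left(-26 \right)}} = \frac{-43631 - 27659}{-22534 - 24} = - \frac{71290}{-22558} = \left(-71290\right) \left(- \frac{1}{22558}\right) = \frac{35645}{11279}$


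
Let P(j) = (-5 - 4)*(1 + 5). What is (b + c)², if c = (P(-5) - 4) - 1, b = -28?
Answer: 7569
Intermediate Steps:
P(j) = -54 (P(j) = -9*6 = -54)
c = -59 (c = (-54 - 4) - 1 = -58 - 1 = -59)
(b + c)² = (-28 - 59)² = (-87)² = 7569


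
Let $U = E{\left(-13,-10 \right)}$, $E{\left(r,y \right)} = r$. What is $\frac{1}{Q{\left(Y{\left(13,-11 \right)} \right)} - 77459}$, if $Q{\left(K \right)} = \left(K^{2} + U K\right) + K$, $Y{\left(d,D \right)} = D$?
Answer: $- \frac{1}{77206} \approx -1.2952 \cdot 10^{-5}$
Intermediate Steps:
$U = -13$
$Q{\left(K \right)} = K^{2} - 12 K$ ($Q{\left(K \right)} = \left(K^{2} - 13 K\right) + K = K^{2} - 12 K$)
$\frac{1}{Q{\left(Y{\left(13,-11 \right)} \right)} - 77459} = \frac{1}{- 11 \left(-12 - 11\right) - 77459} = \frac{1}{\left(-11\right) \left(-23\right) - 77459} = \frac{1}{253 - 77459} = \frac{1}{-77206} = - \frac{1}{77206}$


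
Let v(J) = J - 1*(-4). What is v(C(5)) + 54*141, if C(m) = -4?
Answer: 7614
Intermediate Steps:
v(J) = 4 + J (v(J) = J + 4 = 4 + J)
v(C(5)) + 54*141 = (4 - 4) + 54*141 = 0 + 7614 = 7614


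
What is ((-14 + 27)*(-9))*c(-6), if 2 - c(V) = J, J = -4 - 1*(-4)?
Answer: -234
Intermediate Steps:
J = 0 (J = -4 + 4 = 0)
c(V) = 2 (c(V) = 2 - 1*0 = 2 + 0 = 2)
((-14 + 27)*(-9))*c(-6) = ((-14 + 27)*(-9))*2 = (13*(-9))*2 = -117*2 = -234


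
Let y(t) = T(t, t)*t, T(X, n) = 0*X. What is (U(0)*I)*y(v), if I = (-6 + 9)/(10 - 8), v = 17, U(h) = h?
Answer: 0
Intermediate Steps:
T(X, n) = 0
I = 3/2 ≈ 1.5000
y(t) = 0 (y(t) = 0*t = 0)
(U(0)*I)*y(v) = (0*(3/2))*0 = 0*0 = 0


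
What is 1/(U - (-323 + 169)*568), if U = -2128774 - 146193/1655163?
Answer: -551721/1126229229473 ≈ -4.8988e-7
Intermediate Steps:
U = -1174489368785/551721 (U = -2128774 - 146193/1655163 = -2128774 - 1*48731/551721 = -2128774 - 48731/551721 = -1174489368785/551721 ≈ -2.1288e+6)
1/(U - (-323 + 169)*568) = 1/(-1174489368785/551721 - (-323 + 169)*568) = 1/(-1174489368785/551721 - (-154)*568) = 1/(-1174489368785/551721 - 1*(-87472)) = 1/(-1174489368785/551721 + 87472) = 1/(-1126229229473/551721) = -551721/1126229229473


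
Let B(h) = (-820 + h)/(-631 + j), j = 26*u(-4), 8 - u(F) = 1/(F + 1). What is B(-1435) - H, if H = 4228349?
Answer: -477802822/113 ≈ -4.2283e+6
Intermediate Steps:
u(F) = 8 - 1/(1 + F) (u(F) = 8 - 1/(F + 1) = 8 - 1/(1 + F))
j = 650/3 (j = 26*((7 + 8*(-4))/(1 - 4)) = 26*((7 - 32)/(-3)) = 26*(-⅓*(-25)) = 26*(25/3) = 650/3 ≈ 216.67)
B(h) = 2460/1243 - 3*h/1243 (B(h) = (-820 + h)/(-631 + 650/3) = (-820 + h)/(-1243/3) = (-820 + h)*(-3/1243) = 2460/1243 - 3*h/1243)
B(-1435) - H = (2460/1243 - 3/1243*(-1435)) - 1*4228349 = (2460/1243 + 4305/1243) - 4228349 = 615/113 - 4228349 = -477802822/113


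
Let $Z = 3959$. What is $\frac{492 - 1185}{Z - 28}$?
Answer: $- \frac{693}{3931} \approx -0.17629$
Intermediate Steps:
$\frac{492 - 1185}{Z - 28} = \frac{492 - 1185}{3959 - 28} = - \frac{693}{3931}$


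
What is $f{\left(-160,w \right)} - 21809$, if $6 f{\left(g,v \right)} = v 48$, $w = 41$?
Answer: $-21481$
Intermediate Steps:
$f{\left(g,v \right)} = 8 v$ ($f{\left(g,v \right)} = \frac{v 48}{6} = \frac{48 v}{6} = 8 v$)
$f{\left(-160,w \right)} - 21809 = 8 \cdot 41 - 21809 = 328 - 21809 = -21481$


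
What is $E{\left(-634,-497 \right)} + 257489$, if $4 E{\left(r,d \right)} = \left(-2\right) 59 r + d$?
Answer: $\frac{1104271}{4} \approx 2.7607 \cdot 10^{5}$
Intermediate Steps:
$E{\left(r,d \right)} = - \frac{59 r}{2} + \frac{d}{4}$ ($E{\left(r,d \right)} = \frac{\left(-2\right) 59 r + d}{4} = \frac{- 118 r + d}{4} = \frac{d - 118 r}{4} = - \frac{59 r}{2} + \frac{d}{4}$)
$E{\left(-634,-497 \right)} + 257489 = \left(\left(- \frac{59}{2}\right) \left(-634\right) + \frac{1}{4} \left(-497\right)\right) + 257489 = \left(18703 - \frac{497}{4}\right) + 257489 = \frac{74315}{4} + 257489 = \frac{1104271}{4}$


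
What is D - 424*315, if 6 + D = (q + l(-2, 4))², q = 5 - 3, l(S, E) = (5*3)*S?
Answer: -132782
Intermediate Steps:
l(S, E) = 15*S
q = 2
D = 778 (D = -6 + (2 + 15*(-2))² = -6 + (2 - 30)² = -6 + (-28)² = -6 + 784 = 778)
D - 424*315 = 778 - 424*315 = 778 - 133560 = -132782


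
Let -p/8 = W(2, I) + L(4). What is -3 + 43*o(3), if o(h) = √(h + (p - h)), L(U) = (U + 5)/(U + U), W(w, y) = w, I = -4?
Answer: -3 + 215*I ≈ -3.0 + 215.0*I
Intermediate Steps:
L(U) = (5 + U)/(2*U) (L(U) = (5 + U)/((2*U)) = (5 + U)*(1/(2*U)) = (5 + U)/(2*U))
p = -25 (p = -8*(2 + (½)*(5 + 4)/4) = -8*(2 + (½)*(¼)*9) = -8*(2 + 9/8) = -8*25/8 = -25)
o(h) = 5*I (o(h) = √(h + (-25 - h)) = √(-25) = 5*I)
-3 + 43*o(3) = -3 + 43*(5*I) = -3 + 215*I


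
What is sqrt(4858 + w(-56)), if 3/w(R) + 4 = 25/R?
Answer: sqrt(33462114)/83 ≈ 69.694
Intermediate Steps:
w(R) = 3/(-4 + 25/R)
sqrt(4858 + w(-56)) = sqrt(4858 - 3*(-56)/(-25 + 4*(-56))) = sqrt(4858 - 3*(-56)/(-25 - 224)) = sqrt(4858 - 3*(-56)/(-249)) = sqrt(4858 - 3*(-56)*(-1/249)) = sqrt(4858 - 56/83) = sqrt(403158/83) = sqrt(33462114)/83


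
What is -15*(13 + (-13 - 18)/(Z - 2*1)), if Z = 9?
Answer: -900/7 ≈ -128.57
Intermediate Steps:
-15*(13 + (-13 - 18)/(Z - 2*1)) = -15*(13 + (-13 - 18)/(9 - 2*1)) = -15*(13 - 31/(9 - 2)) = -15*(13 - 31/7) = -15*60/7 = -900/7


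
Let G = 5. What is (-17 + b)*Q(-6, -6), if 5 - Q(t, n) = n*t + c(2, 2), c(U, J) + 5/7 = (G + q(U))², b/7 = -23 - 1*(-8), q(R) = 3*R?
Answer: 129198/7 ≈ 18457.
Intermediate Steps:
b = -105 (b = 7*(-23 - 1*(-8)) = 7*(-23 + 8) = 7*(-15) = -105)
c(U, J) = -5/7 + (5 + 3*U)²
Q(t, n) = -807/7 - n*t (Q(t, n) = 5 - (n*t + (-5/7 + (5 + 3*2)²)) = 5 - (n*t + (-5/7 + (5 + 6)²)) = 5 - (n*t + (-5/7 + 11²)) = 5 - (n*t + (-5/7 + 121)) = 5 - (n*t + 842/7) = 5 - (842/7 + n*t) = 5 + (-842/7 - n*t) = -807/7 - n*t)
(-17 + b)*Q(-6, -6) = (-17 - 105)*(-807/7 - 1*(-6)*(-6)) = -122*(-807/7 - 36) = -122*(-1059/7) = 129198/7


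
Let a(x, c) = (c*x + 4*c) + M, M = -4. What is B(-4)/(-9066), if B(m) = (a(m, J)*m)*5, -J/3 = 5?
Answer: -40/4533 ≈ -0.0088242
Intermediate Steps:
J = -15 (J = -3*5 = -15)
a(x, c) = -4 + 4*c + c*x (a(x, c) = (c*x + 4*c) - 4 = (4*c + c*x) - 4 = -4 + 4*c + c*x)
B(m) = 5*m*(-64 - 15*m) (B(m) = ((-4 + 4*(-15) - 15*m)*m)*5 = ((-4 - 60 - 15*m)*m)*5 = ((-64 - 15*m)*m)*5 = (m*(-64 - 15*m))*5 = 5*m*(-64 - 15*m))
B(-4)/(-9066) = -5*(-4)*(64 + 15*(-4))/(-9066) = -5*(-4)*(64 - 60)*(-1/9066) = -5*(-4)*4*(-1/9066) = 80*(-1/9066) = -40/4533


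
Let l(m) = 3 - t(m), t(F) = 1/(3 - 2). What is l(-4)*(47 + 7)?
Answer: 108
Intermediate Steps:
t(F) = 1 (t(F) = 1/1 = 1)
l(m) = 2 (l(m) = 3 - 1*1 = 3 - 1 = 2)
l(-4)*(47 + 7) = 2*(47 + 7) = 2*54 = 108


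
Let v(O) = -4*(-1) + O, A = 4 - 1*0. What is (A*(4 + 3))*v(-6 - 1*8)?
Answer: -280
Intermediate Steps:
A = 4 (A = 4 + 0 = 4)
v(O) = 4 + O
(A*(4 + 3))*v(-6 - 1*8) = (4*(4 + 3))*(4 + (-6 - 1*8)) = (4*7)*(4 + (-6 - 8)) = 28*(4 - 14) = 28*(-10) = -280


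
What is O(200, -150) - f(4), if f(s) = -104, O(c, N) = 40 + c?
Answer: 344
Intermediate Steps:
O(200, -150) - f(4) = (40 + 200) - 1*(-104) = 240 + 104 = 344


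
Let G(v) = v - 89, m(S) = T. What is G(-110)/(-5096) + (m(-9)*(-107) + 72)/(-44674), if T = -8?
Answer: 297217/16261336 ≈ 0.018278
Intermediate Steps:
m(S) = -8
G(v) = -89 + v
G(-110)/(-5096) + (m(-9)*(-107) + 72)/(-44674) = (-89 - 110)/(-5096) + (-8*(-107) + 72)/(-44674) = -199*(-1/5096) + (856 + 72)*(-1/44674) = 199/5096 + 928*(-1/44674) = 199/5096 - 464/22337 = 297217/16261336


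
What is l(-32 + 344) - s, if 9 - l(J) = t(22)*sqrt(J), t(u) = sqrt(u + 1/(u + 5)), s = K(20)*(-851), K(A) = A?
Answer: 17029 - 2*sqrt(15470)/3 ≈ 16946.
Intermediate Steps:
s = -17020 (s = 20*(-851) = -17020)
t(u) = sqrt(u + 1/(5 + u))
l(J) = 9 - sqrt(1785)*sqrt(J)/9 (l(J) = 9 - sqrt((1 + 22*(5 + 22))/(5 + 22))*sqrt(J) = 9 - sqrt((1 + 22*27)/27)*sqrt(J) = 9 - sqrt((1 + 594)/27)*sqrt(J) = 9 - sqrt((1/27)*595)*sqrt(J) = 9 - sqrt(595/27)*sqrt(J) = 9 - sqrt(1785)/9*sqrt(J) = 9 - sqrt(1785)*sqrt(J)/9)
l(-32 + 344) - s = (9 - sqrt(1785)*sqrt(-32 + 344)/9) - 1*(-17020) = (9 - sqrt(1785)*sqrt(312)/9) + 17020 = (9 - sqrt(1785)*2*sqrt(78)/9) + 17020 = (9 - 2*sqrt(15470)/3) + 17020 = 17029 - 2*sqrt(15470)/3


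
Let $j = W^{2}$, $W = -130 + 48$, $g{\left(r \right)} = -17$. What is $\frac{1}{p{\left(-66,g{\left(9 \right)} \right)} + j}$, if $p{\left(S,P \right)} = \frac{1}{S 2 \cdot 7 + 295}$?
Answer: $\frac{629}{4229395} \approx 0.00014872$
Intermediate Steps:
$W = -82$
$p{\left(S,P \right)} = \frac{1}{295 + 14 S}$ ($p{\left(S,P \right)} = \frac{1}{2 S 7 + 295} = \frac{1}{14 S + 295} = \frac{1}{295 + 14 S}$)
$j = 6724$ ($j = \left(-82\right)^{2} = 6724$)
$\frac{1}{p{\left(-66,g{\left(9 \right)} \right)} + j} = \frac{1}{\frac{1}{295 + 14 \left(-66\right)} + 6724} = \frac{1}{\frac{1}{295 - 924} + 6724} = \frac{1}{\frac{1}{-629} + 6724} = \frac{1}{- \frac{1}{629} + 6724} = \frac{1}{\frac{4229395}{629}} = \frac{629}{4229395}$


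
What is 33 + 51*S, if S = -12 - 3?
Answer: -732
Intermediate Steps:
S = -15
33 + 51*S = 33 + 51*(-15) = 33 - 765 = -732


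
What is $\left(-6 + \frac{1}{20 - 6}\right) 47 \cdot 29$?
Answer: $- \frac{113129}{14} \approx -8080.6$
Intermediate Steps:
$\left(-6 + \frac{1}{20 - 6}\right) 47 \cdot 29 = \left(-6 + \frac{1}{14}\right) 47 \cdot 29 = \left(- \frac{83}{14}\right) 47 \cdot 29 = \left(- \frac{3901}{14}\right) 29 = - \frac{113129}{14}$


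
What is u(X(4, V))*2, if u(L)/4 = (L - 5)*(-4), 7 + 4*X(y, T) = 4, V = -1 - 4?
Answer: 184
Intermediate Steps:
V = -5
X(y, T) = -3/4 (X(y, T) = -7/4 + (1/4)*4 = -7/4 + 1 = -3/4)
u(L) = 80 - 16*L (u(L) = 4*((L - 5)*(-4)) = 4*((-5 + L)*(-4)) = 4*(20 - 4*L) = 80 - 16*L)
u(X(4, V))*2 = (80 - 16*(-3/4))*2 = (80 + 12)*2 = 92*2 = 184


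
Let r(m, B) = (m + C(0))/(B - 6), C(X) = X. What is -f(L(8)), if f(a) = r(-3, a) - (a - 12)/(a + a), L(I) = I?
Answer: 5/4 ≈ 1.2500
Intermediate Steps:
r(m, B) = m/(-6 + B) (r(m, B) = (m + 0)/(B - 6) = m/(-6 + B))
f(a) = -3/(-6 + a) - (-12 + a)/(2*a) (f(a) = -3/(-6 + a) - (a - 12)/(a + a) = -3/(-6 + a) - (-12 + a)/(2*a))
-f(L(8)) = -(-72 - 1*8² + 12*8)/(2*8*(-6 + 8)) = -(-72 - 1*64 + 96)/(2*8*2) = -(-72 - 64 + 96)/(2*8*2) = -(-40)/(2*8*2) = -1*(-5/4) = 5/4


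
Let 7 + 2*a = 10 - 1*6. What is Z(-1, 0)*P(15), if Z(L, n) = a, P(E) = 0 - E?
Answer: 45/2 ≈ 22.500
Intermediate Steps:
P(E) = -E
a = -3/2 (a = -7/2 + (10 - 1*6)/2 = -7/2 + (10 - 6)/2 = -7/2 + (½)*4 = -7/2 + 2 = -3/2 ≈ -1.5000)
Z(L, n) = -3/2
Z(-1, 0)*P(15) = -(-3)*15/2 = -3/2*(-15) = 45/2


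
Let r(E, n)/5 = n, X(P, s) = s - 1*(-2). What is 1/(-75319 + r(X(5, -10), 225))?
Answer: -1/74194 ≈ -1.3478e-5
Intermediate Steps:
X(P, s) = 2 + s (X(P, s) = s + 2 = 2 + s)
r(E, n) = 5*n
1/(-75319 + r(X(5, -10), 225)) = 1/(-75319 + 5*225) = 1/(-75319 + 1125) = 1/(-74194) = -1/74194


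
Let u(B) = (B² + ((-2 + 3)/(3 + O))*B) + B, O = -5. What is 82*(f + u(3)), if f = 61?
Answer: 5863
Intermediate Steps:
u(B) = B² + B/2 (u(B) = (B² + ((-2 + 3)/(3 - 5))*B) + B = (B² + (1/(-2))*B) + B = (B² + (1*(-½))*B) + B = (B² - B/2) + B = B² + B/2)
82*(f + u(3)) = 82*(61 + 3*(½ + 3)) = 82*(61 + 3*(7/2)) = 82*(61 + 21/2) = 82*(143/2) = 5863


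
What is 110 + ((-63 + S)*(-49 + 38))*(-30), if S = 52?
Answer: -3520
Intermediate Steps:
110 + ((-63 + S)*(-49 + 38))*(-30) = 110 + ((-63 + 52)*(-49 + 38))*(-30) = 110 - 11*(-11)*(-30) = 110 + 121*(-30) = 110 - 3630 = -3520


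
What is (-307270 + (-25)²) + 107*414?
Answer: -262347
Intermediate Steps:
(-307270 + (-25)²) + 107*414 = (-307270 + 625) + 44298 = -306645 + 44298 = -262347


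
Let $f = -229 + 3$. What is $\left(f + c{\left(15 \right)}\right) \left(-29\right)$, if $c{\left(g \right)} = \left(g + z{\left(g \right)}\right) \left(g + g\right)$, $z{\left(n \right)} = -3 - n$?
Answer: $9164$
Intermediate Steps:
$f = -226$
$c{\left(g \right)} = - 6 g$ ($c{\left(g \right)} = \left(g - \left(3 + g\right)\right) \left(g + g\right) = - 3 \cdot 2 g = - 6 g$)
$\left(f + c{\left(15 \right)}\right) \left(-29\right) = \left(-226 - 90\right) \left(-29\right) = \left(-316\right) \left(-29\right) = 9164$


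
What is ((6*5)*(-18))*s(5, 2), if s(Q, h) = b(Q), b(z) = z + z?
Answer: -5400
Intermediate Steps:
b(z) = 2*z
s(Q, h) = 2*Q
((6*5)*(-18))*s(5, 2) = ((6*5)*(-18))*(2*5) = (30*(-18))*10 = -540*10 = -5400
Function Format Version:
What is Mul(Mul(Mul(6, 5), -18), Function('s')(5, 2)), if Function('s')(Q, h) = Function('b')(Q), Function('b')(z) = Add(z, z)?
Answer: -5400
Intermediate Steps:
Function('b')(z) = Mul(2, z)
Function('s')(Q, h) = Mul(2, Q)
Mul(Mul(Mul(6, 5), -18), Function('s')(5, 2)) = Mul(Mul(Mul(6, 5), -18), Mul(2, 5)) = Mul(Mul(30, -18), 10) = Mul(-540, 10) = -5400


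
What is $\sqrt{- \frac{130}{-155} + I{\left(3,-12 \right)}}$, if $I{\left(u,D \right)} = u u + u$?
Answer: $\frac{\sqrt{12338}}{31} \approx 3.5831$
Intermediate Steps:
$I{\left(u,D \right)} = u + u^{2}$ ($I{\left(u,D \right)} = u^{2} + u = u + u^{2}$)
$\sqrt{- \frac{130}{-155} + I{\left(3,-12 \right)}} = \sqrt{- \frac{130}{-155} + 3 \left(1 + 3\right)} = \sqrt{\left(-130\right) \left(- \frac{1}{155}\right) + 3 \cdot 4} = \sqrt{\frac{26}{31} + 12} = \sqrt{\frac{398}{31}} = \frac{\sqrt{12338}}{31}$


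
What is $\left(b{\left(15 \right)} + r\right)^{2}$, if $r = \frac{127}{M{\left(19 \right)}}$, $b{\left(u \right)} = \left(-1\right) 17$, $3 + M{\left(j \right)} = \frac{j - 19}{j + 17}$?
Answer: $\frac{31684}{9} \approx 3520.4$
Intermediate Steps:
$M{\left(j \right)} = -3 + \frac{-19 + j}{17 + j}$ ($M{\left(j \right)} = -3 + \frac{j - 19}{j + 17} = -3 + \frac{-19 + j}{17 + j}$)
$b{\left(u \right)} = -17$
$r = - \frac{127}{3}$ ($r = \frac{127}{2 \frac{1}{17 + 19} \left(-35 - 19\right)} = \frac{127}{2 \cdot \frac{1}{36} \left(-35 - 19\right)} = \frac{127}{2 \cdot \frac{1}{36} \left(-54\right)} = \frac{127}{-3} = 127 \left(- \frac{1}{3}\right) = - \frac{127}{3} \approx -42.333$)
$\left(b{\left(15 \right)} + r\right)^{2} = \left(-17 - \frac{127}{3}\right)^{2} = \left(- \frac{178}{3}\right)^{2} = \frac{31684}{9}$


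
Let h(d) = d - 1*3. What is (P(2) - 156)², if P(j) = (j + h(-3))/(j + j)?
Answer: 24649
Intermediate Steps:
h(d) = -3 + d (h(d) = d - 3 = -3 + d)
P(j) = (-6 + j)/(2*j) (P(j) = (j + (-3 - 3))/(j + j) = (j - 6)/((2*j)) = (-6 + j)*(1/(2*j)) = (-6 + j)/(2*j))
(P(2) - 156)² = ((½)*(-6 + 2)/2 - 156)² = ((½)*(½)*(-4) - 156)² = (-1 - 156)² = (-157)² = 24649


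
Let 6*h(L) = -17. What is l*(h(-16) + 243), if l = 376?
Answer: 270908/3 ≈ 90303.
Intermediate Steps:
h(L) = -17/6 (h(L) = (⅙)*(-17) = -17/6)
l*(h(-16) + 243) = 376*(-17/6 + 243) = 376*(1441/6) = 270908/3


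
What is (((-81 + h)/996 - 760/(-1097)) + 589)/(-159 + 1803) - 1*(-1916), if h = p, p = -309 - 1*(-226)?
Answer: 215141689673/112265883 ≈ 1916.4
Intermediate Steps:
p = -83 (p = -309 + 226 = -83)
h = -83
(((-81 + h)/996 - 760/(-1097)) + 589)/(-159 + 1803) - 1*(-1916) = (((-81 - 83)/996 - 760/(-1097)) + 589)/(-159 + 1803) - 1*(-1916) = ((-164*1/996 - 760*(-1/1097)) + 589)/1644 + 1916 = ((-41/249 + 760/1097) + 589)*(1/1644) + 1916 = (144263/273153 + 589)*(1/1644) + 1916 = (161031380/273153)*(1/1644) + 1916 = 40257845/112265883 + 1916 = 215141689673/112265883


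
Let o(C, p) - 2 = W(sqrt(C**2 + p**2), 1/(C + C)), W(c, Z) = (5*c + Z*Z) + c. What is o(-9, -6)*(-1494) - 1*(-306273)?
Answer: 5459047/18 - 26892*sqrt(13) ≈ 2.0632e+5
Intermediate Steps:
W(c, Z) = Z**2 + 6*c (W(c, Z) = (5*c + Z**2) + c = (Z**2 + 5*c) + c = Z**2 + 6*c)
o(C, p) = 2 + 6*sqrt(C**2 + p**2) + 1/(4*C**2) (o(C, p) = 2 + ((1/(C + C))**2 + 6*sqrt(C**2 + p**2)) = 2 + ((1/(2*C))**2 + 6*sqrt(C**2 + p**2)) = 2 + (1/(4*C**2) + 6*sqrt(C**2 + p**2)) = 2 + (6*sqrt(C**2 + p**2) + 1/(4*C**2)) = 2 + 6*sqrt(C**2 + p**2) + 1/(4*C**2))
o(-9, -6)*(-1494) - 1*(-306273) = (2 + 6*sqrt((-9)**2 + (-6)**2) + (1/4)/(-9)**2)*(-1494) - 1*(-306273) = (2 + 6*sqrt(81 + 36) + (1/4)*(1/81))*(-1494) + 306273 = (2 + 6*sqrt(117) + 1/324)*(-1494) + 306273 = (2 + 6*(3*sqrt(13)) + 1/324)*(-1494) + 306273 = (2 + 18*sqrt(13) + 1/324)*(-1494) + 306273 = (649/324 + 18*sqrt(13))*(-1494) + 306273 = (-53867/18 - 26892*sqrt(13)) + 306273 = 5459047/18 - 26892*sqrt(13)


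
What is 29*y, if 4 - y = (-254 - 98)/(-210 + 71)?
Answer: 5916/139 ≈ 42.561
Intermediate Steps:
y = 204/139 (y = 4 - (-254 - 98)/(-210 + 71) = 4 - (-352)/(-139) = 4 - (-352)*(-1)/139 = 4 - 1*352/139 = 4 - 352/139 = 204/139 ≈ 1.4676)
29*y = 29*(204/139) = 5916/139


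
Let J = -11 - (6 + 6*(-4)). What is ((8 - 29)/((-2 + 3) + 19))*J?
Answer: -147/20 ≈ -7.3500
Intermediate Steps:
J = 7 (J = -11 - (6 - 24) = -11 - 1*(-18) = -11 + 18 = 7)
((8 - 29)/((-2 + 3) + 19))*J = ((8 - 29)/((-2 + 3) + 19))*7 = -21/(1 + 19)*7 = -21/20*7 = -147/20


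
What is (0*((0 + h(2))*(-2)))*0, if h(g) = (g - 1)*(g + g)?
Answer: 0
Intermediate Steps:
h(g) = 2*g*(-1 + g) (h(g) = (-1 + g)*(2*g) = 2*g*(-1 + g))
(0*((0 + h(2))*(-2)))*0 = (0*((0 + 2*2*(-1 + 2))*(-2)))*0 = (0*((0 + 2*2*1)*(-2)))*0 = (0*((0 + 4)*(-2)))*0 = (0*(4*(-2)))*0 = (0*(-8))*0 = 0*0 = 0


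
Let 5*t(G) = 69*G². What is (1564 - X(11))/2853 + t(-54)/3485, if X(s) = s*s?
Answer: 199726429/16571175 ≈ 12.053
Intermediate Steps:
t(G) = 69*G²/5 (t(G) = (69*G²)/5 = 69*G²/5)
X(s) = s²
(1564 - X(11))/2853 + t(-54)/3485 = (1564 - 1*11²)/2853 + ((69/5)*(-54)²)/3485 = (1564 - 1*121)*(1/2853) + ((69/5)*2916)*(1/3485) = (1564 - 121)*(1/2853) + (201204/5)*(1/3485) = 1443*(1/2853) + 201204/17425 = 481/951 + 201204/17425 = 199726429/16571175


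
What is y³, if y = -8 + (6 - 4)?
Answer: -216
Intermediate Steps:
y = -6 (y = -8 + 2 = -6)
y³ = (-6)³ = -216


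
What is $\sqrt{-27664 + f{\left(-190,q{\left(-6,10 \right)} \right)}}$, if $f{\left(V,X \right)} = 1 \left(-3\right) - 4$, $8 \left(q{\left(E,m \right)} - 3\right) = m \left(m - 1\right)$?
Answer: $i \sqrt{27671} \approx 166.35 i$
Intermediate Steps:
$q{\left(E,m \right)} = 3 + \frac{m \left(-1 + m\right)}{8}$ ($q{\left(E,m \right)} = 3 + \frac{m \left(m - 1\right)}{8} = 3 + \frac{m \left(-1 + m\right)}{8}$)
$f{\left(V,X \right)} = -7$ ($f{\left(V,X \right)} = -3 - 4 = -7$)
$\sqrt{-27664 + f{\left(-190,q{\left(-6,10 \right)} \right)}} = \sqrt{-27664 - 7} = \sqrt{-27671} = i \sqrt{27671}$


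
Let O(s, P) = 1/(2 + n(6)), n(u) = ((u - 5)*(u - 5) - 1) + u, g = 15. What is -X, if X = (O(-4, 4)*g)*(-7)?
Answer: 105/8 ≈ 13.125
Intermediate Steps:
n(u) = -1 + u + (-5 + u)² (n(u) = ((-5 + u)*(-5 + u) - 1) + u = ((-5 + u)² - 1) + u = (-1 + (-5 + u)²) + u = -1 + u + (-5 + u)²)
O(s, P) = ⅛ (O(s, P) = 1/(2 + (-1 + 6 + (-5 + 6)²)) = 1/(2 + (-1 + 6 + 1²)) = 1/(2 + (-1 + 6 + 1)) = 1/(2 + 6) = 1/8 = ⅛)
X = -105/8 (X = ((⅛)*15)*(-7) = (15/8)*(-7) = -105/8 ≈ -13.125)
-X = -1*(-105/8) = 105/8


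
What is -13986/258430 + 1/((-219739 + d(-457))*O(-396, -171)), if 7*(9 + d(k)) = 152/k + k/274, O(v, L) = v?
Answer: -53339497596099337/985594829883173730 ≈ -0.054119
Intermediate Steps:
d(k) = -9 + k/1918 + 152/(7*k) (d(k) = -9 + (152/k + k/274)/7 = -9 + (k/1918 + 152/(7*k)) = -9 + k/1918 + 152/(7*k))
-13986/258430 + 1/((-219739 + d(-457))*O(-396, -171)) = -13986/258430 + 1/(-219739 + (1/1918)*(41648 - 457*(-17262 - 457))/(-457)*(-396)) = -13986*1/258430 - 1/396/(-219739 + (1/1918)*(-1/457)*(41648 - 457*(-17719))) = -6993/129215 - 1/396/(-219739 + (1/1918)*(-1/457)*(41648 + 8097583)) = -6993/129215 - 1/396/(-219739 + (1/1918)*(-1/457)*8139231) = -6993/129215 - 1/396/(-219739 - 8139231/876526) = -6993/129215 - 1/396/(-192615085945/876526) = -6993/129215 - 876526/192615085945*(-1/396) = -6993/129215 + 438263/38137787017110 = -53339497596099337/985594829883173730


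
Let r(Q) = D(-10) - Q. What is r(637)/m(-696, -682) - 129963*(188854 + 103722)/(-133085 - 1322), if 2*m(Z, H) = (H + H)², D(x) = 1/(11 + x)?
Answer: 8842950184979943/31257960734 ≈ 2.8290e+5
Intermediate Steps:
r(Q) = 1 - Q (r(Q) = 1/(11 - 10) - Q = 1/1 - Q = 1 - Q)
m(Z, H) = 2*H² (m(Z, H) = (H + H)²/2 = (2*H)²/2 = (4*H²)/2 = 2*H²)
r(637)/m(-696, -682) - 129963*(188854 + 103722)/(-133085 - 1322) = (1 - 1*637)/((2*(-682)²)) - 129963*(188854 + 103722)/(-133085 - 1322) = (1 - 637)/((2*465124)) - 129963/((-134407/292576)) = -636/930248 - 129963/((-134407*1/292576)) = -636*1/930248 - 129963/(-134407/292576) = -159/232562 - 129963*(-292576/134407) = -159/232562 + 38024054688/134407 = 8842950184979943/31257960734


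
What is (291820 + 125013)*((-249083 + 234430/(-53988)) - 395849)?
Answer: -7256817275049959/26994 ≈ -2.6883e+11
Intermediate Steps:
(291820 + 125013)*((-249083 + 234430/(-53988)) - 395849) = 416833*((-249083 + 234430*(-1/53988)) - 395849) = 416833*((-249083 - 117215/26994) - 395849) = 416833*(-6723863717/26994 - 395849) = 416833*(-17409411623/26994) = -7256817275049959/26994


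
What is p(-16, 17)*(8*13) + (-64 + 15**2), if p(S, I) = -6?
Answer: -463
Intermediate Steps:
p(-16, 17)*(8*13) + (-64 + 15**2) = -48*13 + (-64 + 15**2) = -6*104 + (-64 + 225) = -624 + 161 = -463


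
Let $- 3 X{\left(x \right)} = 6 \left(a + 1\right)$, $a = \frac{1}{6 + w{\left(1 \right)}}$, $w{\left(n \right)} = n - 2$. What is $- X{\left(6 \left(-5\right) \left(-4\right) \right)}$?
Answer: $\frac{12}{5} \approx 2.4$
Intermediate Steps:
$w{\left(n \right)} = -2 + n$
$a = \frac{1}{5}$ ($a = \frac{1}{6 + \left(-2 + 1\right)} = \frac{1}{6 - 1} = \frac{1}{5} \approx 0.2$)
$X{\left(x \right)} = - \frac{12}{5}$ ($X{\left(x \right)} = - \frac{6 \left(\frac{1}{5} + 1\right)}{3} = - \frac{6 \cdot \frac{6}{5}}{3} = \left(- \frac{1}{3}\right) \frac{36}{5} = - \frac{12}{5}$)
$- X{\left(6 \left(-5\right) \left(-4\right) \right)} = \left(-1\right) \left(- \frac{12}{5}\right) = \frac{12}{5}$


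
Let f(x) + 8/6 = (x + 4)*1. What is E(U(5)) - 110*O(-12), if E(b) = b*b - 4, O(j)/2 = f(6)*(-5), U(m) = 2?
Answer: 28600/3 ≈ 9533.3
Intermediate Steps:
f(x) = 8/3 + x (f(x) = -4/3 + (x + 4)*1 = -4/3 + (4 + x)*1 = -4/3 + (4 + x) = 8/3 + x)
O(j) = -260/3 (O(j) = 2*((8/3 + 6)*(-5)) = 2*((26/3)*(-5)) = 2*(-130/3) = -260/3)
E(b) = -4 + b² (E(b) = b² - 4 = -4 + b²)
E(U(5)) - 110*O(-12) = (-4 + 2²) - 110*(-260/3) = (-4 + 4) + 28600/3 = 0 + 28600/3 = 28600/3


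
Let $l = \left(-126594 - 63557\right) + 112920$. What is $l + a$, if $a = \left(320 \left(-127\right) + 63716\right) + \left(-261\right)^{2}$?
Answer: $13966$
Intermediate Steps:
$a = 91197$ ($a = \left(-40640 + 63716\right) + 68121 = 23076 + 68121 = 91197$)
$l = -77231$ ($l = -190151 + 112920 = -77231$)
$l + a = -77231 + 91197 = 13966$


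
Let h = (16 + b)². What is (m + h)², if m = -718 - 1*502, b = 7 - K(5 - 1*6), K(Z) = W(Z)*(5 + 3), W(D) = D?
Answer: 67081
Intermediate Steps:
K(Z) = 8*Z (K(Z) = Z*(5 + 3) = Z*8 = 8*Z)
b = 15 (b = 7 - 8*(5 - 1*6) = 7 - 8*(5 - 6) = 7 - 8*(-1) = 7 - 1*(-8) = 7 + 8 = 15)
h = 961 (h = (16 + 15)² = 31² = 961)
m = -1220 (m = -718 - 502 = -1220)
(m + h)² = (-1220 + 961)² = (-259)² = 67081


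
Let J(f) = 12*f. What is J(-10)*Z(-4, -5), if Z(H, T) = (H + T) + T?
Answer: 1680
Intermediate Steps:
Z(H, T) = H + 2*T
J(-10)*Z(-4, -5) = (12*(-10))*(-4 + 2*(-5)) = -120*(-4 - 10) = -120*(-14) = 1680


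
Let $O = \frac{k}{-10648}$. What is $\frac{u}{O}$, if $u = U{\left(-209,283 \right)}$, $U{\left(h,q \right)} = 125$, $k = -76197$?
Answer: $\frac{121000}{6927} \approx 17.468$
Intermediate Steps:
$O = \frac{6927}{968}$ ($O = - \frac{76197}{-10648} = \left(-76197\right) \left(- \frac{1}{10648}\right) = \frac{6927}{968} \approx 7.156$)
$u = 125$
$\frac{u}{O} = \frac{125}{\frac{6927}{968}} = 125 \cdot \frac{968}{6927} = \frac{121000}{6927}$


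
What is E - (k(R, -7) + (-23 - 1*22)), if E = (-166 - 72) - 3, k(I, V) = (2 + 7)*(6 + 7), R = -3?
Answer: -313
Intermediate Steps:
k(I, V) = 117 (k(I, V) = 9*13 = 117)
E = -241 (E = -238 - 3 = -241)
E - (k(R, -7) + (-23 - 1*22)) = -241 - (117 + (-23 - 1*22)) = -241 - (117 + (-23 - 22)) = -241 - (117 - 45) = -241 - 1*72 = -241 - 72 = -313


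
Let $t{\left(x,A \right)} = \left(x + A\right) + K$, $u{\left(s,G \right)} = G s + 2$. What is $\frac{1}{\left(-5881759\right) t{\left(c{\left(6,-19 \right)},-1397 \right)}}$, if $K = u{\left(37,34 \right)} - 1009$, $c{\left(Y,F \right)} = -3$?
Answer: $\frac{1}{6758141091} \approx 1.4797 \cdot 10^{-10}$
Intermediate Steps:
$u{\left(s,G \right)} = 2 + G s$
$K = 251$ ($K = \left(2 + 34 \cdot 37\right) - 1009 = \left(2 + 1258\right) - 1009 = 1260 - 1009 = 251$)
$t{\left(x,A \right)} = 251 + A + x$ ($t{\left(x,A \right)} = \left(x + A\right) + 251 = \left(A + x\right) + 251 = 251 + A + x$)
$\frac{1}{\left(-5881759\right) t{\left(c{\left(6,-19 \right)},-1397 \right)}} = \frac{1}{\left(-5881759\right) \left(251 - 1397 - 3\right)} = - \frac{1}{5881759 \left(-1149\right)} = \left(- \frac{1}{5881759}\right) \left(- \frac{1}{1149}\right) = \frac{1}{6758141091}$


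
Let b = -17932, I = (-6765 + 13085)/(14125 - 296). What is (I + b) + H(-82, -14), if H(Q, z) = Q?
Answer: -249109286/13829 ≈ -18014.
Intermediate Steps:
I = 6320/13829 ≈ 0.45701
(I + b) + H(-82, -14) = (6320/13829 - 17932) - 82 = -247975308/13829 - 82 = -249109286/13829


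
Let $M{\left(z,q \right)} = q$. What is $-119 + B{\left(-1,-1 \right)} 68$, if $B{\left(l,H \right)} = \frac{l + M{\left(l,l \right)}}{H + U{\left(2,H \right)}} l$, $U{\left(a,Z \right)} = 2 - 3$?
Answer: $-187$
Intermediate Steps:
$U{\left(a,Z \right)} = -1$ ($U{\left(a,Z \right)} = 2 - 3 = -1$)
$B{\left(l,H \right)} = \frac{2 l^{2}}{-1 + H}$ ($B{\left(l,H \right)} = \frac{l + l}{H - 1} l = \frac{2 l}{-1 + H} l = \frac{2 l^{2}}{-1 + H}$)
$-119 + B{\left(-1,-1 \right)} 68 = -119 + \frac{2 \left(-1\right)^{2}}{-1 - 1} \cdot 68 = -119 + 2 \cdot 1 \frac{1}{-2} \cdot 68 = -119 + 2 \cdot 1 \left(- \frac{1}{2}\right) 68 = -119 - 68 = -187$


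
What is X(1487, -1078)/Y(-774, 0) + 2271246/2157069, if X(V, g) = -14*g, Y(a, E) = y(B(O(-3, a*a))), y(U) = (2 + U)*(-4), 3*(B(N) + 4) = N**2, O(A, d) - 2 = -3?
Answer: 8142406747/3595115 ≈ 2264.9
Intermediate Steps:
O(A, d) = -1 (O(A, d) = 2 - 3 = -1)
B(N) = -4 + N**2/3
y(U) = -8 - 4*U
Y(a, E) = 20/3 (Y(a, E) = -8 - 4*(-4 + (1/3)*(-1)**2) = -8 - 4*(-4 + (1/3)*1) = -8 - 4*(-4 + 1/3) = -8 - 4*(-11/3) = -8 + 44/3 = 20/3)
X(1487, -1078)/Y(-774, 0) + 2271246/2157069 = (-14*(-1078))/(20/3) + 2271246/2157069 = 15092*(3/20) + 2271246*(1/2157069) = 11319/5 + 757082/719023 = 8142406747/3595115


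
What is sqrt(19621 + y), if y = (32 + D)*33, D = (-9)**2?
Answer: 5*sqrt(934) ≈ 152.81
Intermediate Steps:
D = 81
y = 3729 (y = (32 + 81)*33 = 113*33 = 3729)
sqrt(19621 + y) = sqrt(19621 + 3729) = sqrt(23350) = 5*sqrt(934)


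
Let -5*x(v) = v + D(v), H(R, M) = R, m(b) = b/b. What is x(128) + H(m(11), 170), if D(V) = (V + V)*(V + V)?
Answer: -65659/5 ≈ -13132.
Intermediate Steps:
m(b) = 1
D(V) = 4*V² (D(V) = (2*V)*(2*V) = 4*V²)
x(v) = -4*v²/5 - v/5 (x(v) = -(v + 4*v²)/5 = -4*v²/5 - v/5)
x(128) + H(m(11), 170) = (⅕)*128*(-1 - 4*128) + 1 = (⅕)*128*(-1 - 512) + 1 = (⅕)*128*(-513) + 1 = -65664/5 + 1 = -65659/5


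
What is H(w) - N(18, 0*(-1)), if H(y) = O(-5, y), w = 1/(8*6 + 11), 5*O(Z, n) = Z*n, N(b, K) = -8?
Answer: 471/59 ≈ 7.9830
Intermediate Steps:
O(Z, n) = Z*n/5 (O(Z, n) = (Z*n)/5 = Z*n/5)
w = 1/59 (w = 1/(48 + 11) = 1/59 ≈ 0.016949)
H(y) = -y (H(y) = (⅕)*(-5)*y = -y)
H(w) - N(18, 0*(-1)) = -1*1/59 - 1*(-8) = -1/59 + 8 = 471/59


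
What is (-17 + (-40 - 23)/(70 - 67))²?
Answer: 1444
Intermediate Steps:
(-17 + (-40 - 23)/(70 - 67))² = (-17 - 63/3)² = (-17 - 63*⅓)² = (-17 - 21)² = (-38)² = 1444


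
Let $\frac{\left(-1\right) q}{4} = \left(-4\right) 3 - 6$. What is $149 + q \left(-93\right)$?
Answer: $-6547$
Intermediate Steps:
$q = 72$ ($q = - 4 \left(\left(-4\right) 3 - 6\right) = - 4 \left(-12 - 6\right) = \left(-4\right) \left(-18\right) = 72$)
$149 + q \left(-93\right) = 149 + 72 \left(-93\right) = 149 - 6696 = -6547$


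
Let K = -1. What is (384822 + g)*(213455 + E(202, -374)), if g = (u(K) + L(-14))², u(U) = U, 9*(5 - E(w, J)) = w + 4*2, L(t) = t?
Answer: 82183148190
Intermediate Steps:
E(w, J) = 37/9 - w/9 (E(w, J) = 5 - (w + 4*2)/9 = 5 - (w + 8)/9 = 5 - (8 + w)/9 = 5 + (-8/9 - w/9) = 37/9 - w/9)
g = 225 (g = (-1 - 14)² = (-15)² = 225)
(384822 + g)*(213455 + E(202, -374)) = (384822 + 225)*(213455 + (37/9 - ⅑*202)) = 385047*(213455 + (37/9 - 202/9)) = 385047*(213455 - 55/3) = 385047*(640310/3) = 82183148190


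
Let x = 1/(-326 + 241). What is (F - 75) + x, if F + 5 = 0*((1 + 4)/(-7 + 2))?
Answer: -6801/85 ≈ -80.012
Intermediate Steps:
x = -1/85 (x = 1/(-85) = -1/85 ≈ -0.011765)
F = -5 (F = -5 + 0*((1 + 4)/(-7 + 2)) = -5 + 0*(5/(-5)) = -5 + 0*(5*(-⅕)) = -5 + 0*(-1) = -5 + 0 = -5)
(F - 75) + x = (-5 - 75) - 1/85 = -80 - 1/85 = -6801/85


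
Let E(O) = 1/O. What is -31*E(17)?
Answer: -31/17 ≈ -1.8235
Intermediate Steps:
-31*E(17) = -31/17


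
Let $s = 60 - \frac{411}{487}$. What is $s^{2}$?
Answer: $\frac{829958481}{237169} \approx 3499.4$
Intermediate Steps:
$s = \frac{28809}{487}$ ($s = 60 - \frac{411}{487} = \frac{28809}{487} \approx 59.156$)
$s^{2} = \left(\frac{28809}{487}\right)^{2} = \frac{829958481}{237169}$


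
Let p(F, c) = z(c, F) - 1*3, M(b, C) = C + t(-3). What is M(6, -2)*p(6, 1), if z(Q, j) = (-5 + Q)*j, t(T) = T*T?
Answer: -189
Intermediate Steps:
t(T) = T**2
M(b, C) = 9 + C (M(b, C) = C + (-3)**2 = C + 9 = 9 + C)
z(Q, j) = j*(-5 + Q)
p(F, c) = -3 + F*(-5 + c) (p(F, c) = F*(-5 + c) - 1*3 = F*(-5 + c) - 3 = -3 + F*(-5 + c))
M(6, -2)*p(6, 1) = (9 - 2)*(-3 + 6*(-5 + 1)) = 7*(-3 + 6*(-4)) = 7*(-3 - 24) = 7*(-27) = -189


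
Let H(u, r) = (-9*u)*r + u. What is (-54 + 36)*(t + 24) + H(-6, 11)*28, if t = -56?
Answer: 17040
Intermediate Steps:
H(u, r) = u - 9*r*u (H(u, r) = -9*r*u + u = u - 9*r*u)
(-54 + 36)*(t + 24) + H(-6, 11)*28 = (-54 + 36)*(-56 + 24) - 6*(1 - 9*11)*28 = -18*(-32) - 6*(1 - 99)*28 = 576 - 6*(-98)*28 = 576 + 588*28 = 576 + 16464 = 17040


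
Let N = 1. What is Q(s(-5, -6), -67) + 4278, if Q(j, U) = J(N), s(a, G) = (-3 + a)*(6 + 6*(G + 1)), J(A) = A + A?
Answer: 4280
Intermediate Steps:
J(A) = 2*A
s(a, G) = (-3 + a)*(12 + 6*G) (s(a, G) = (-3 + a)*(6 + 6*(1 + G)) = (-3 + a)*(6 + (6 + 6*G)) = (-3 + a)*(12 + 6*G))
Q(j, U) = 2 (Q(j, U) = 2*1 = 2)
Q(s(-5, -6), -67) + 4278 = 2 + 4278 = 4280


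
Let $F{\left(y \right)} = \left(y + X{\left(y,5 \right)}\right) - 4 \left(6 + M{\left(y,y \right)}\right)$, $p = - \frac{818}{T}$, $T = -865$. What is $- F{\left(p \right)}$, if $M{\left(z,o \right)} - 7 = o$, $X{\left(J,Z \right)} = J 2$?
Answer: $\frac{45798}{865} \approx 52.946$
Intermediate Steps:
$X{\left(J,Z \right)} = 2 J$
$M{\left(z,o \right)} = 7 + o$
$p = \frac{818}{865}$ ($p = - \frac{818}{-865} = \left(-818\right) \left(- \frac{1}{865}\right) = \frac{818}{865} \approx 0.94566$)
$F{\left(y \right)} = -52 - y$ ($F{\left(y \right)} = \left(y + 2 y\right) - 4 \left(6 + \left(7 + y\right)\right) = 3 y - 4 \left(13 + y\right) = 3 y - \left(52 + 4 y\right) = -52 - y$)
$- F{\left(p \right)} = - (-52 - \frac{818}{865}) = \left(-1\right) \left(- \frac{45798}{865}\right) = \frac{45798}{865}$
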